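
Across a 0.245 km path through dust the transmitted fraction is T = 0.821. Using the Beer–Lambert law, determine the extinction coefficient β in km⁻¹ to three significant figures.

Beer–Lambert: T = exp(−βL) ⇒ β = −ln(T)/L = −ln(0.821)/0.245 = 0.1972/0.245 = 0.805 km⁻¹.

0.805 km⁻¹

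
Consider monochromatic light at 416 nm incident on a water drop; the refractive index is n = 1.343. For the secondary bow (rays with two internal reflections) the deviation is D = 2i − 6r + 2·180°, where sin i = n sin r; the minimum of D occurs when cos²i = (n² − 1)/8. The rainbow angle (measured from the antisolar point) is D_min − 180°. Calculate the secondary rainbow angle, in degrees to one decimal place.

cos²i = (1.80365 − 1)/8 = 0.10046; i = arccos(0.31695) = 71.522°.
sin r = sin 71.522°/1.343 = 0.70621; r = 44.928°.
D_min = 2·71.522° − 6·44.928° + 360° = 233.478°.
Rainbow angle = D_min − 180° = 53.478°.

53.5°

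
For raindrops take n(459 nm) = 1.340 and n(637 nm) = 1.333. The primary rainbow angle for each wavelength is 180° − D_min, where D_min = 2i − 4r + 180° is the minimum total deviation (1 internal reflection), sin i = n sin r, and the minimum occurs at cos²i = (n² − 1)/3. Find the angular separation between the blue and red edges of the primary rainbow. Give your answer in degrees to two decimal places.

At 459 nm (n = 1.340): cos²i = 0.26520 → i = 59.004°, r = 39.770°, D_min = 138.929°, rainbow angle = 41.071°.
At 637 nm (n = 1.333): cos²i = 0.25896 → i = 59.410°, r = 40.225°, D_min = 137.922°, rainbow angle = 42.078°.
Angular width = |41.071° − 42.078°| = 1.007°.

1.01°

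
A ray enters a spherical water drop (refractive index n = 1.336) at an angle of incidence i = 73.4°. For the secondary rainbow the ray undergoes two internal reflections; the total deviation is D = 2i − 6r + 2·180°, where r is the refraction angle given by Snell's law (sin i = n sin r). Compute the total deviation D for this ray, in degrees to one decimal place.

231.8°

sin r = sin 73.4° / 1.336 = 0.9583/1.336 = 0.7173; r = 45.83°.
D = 2·73.4° − 6·45.83° + 2·180° = 146.80° − 275.00° + 360° = 231.80°.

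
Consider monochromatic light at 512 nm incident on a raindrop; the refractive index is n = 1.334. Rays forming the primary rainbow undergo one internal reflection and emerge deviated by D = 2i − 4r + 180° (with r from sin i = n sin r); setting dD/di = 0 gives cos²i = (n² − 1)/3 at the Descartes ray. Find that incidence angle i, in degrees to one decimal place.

59.4°

cos²i = (1.334² − 1)/3 = (1.77956 − 1)/3 = 0.25985.
cos i = 0.50976, so i = 59.352°.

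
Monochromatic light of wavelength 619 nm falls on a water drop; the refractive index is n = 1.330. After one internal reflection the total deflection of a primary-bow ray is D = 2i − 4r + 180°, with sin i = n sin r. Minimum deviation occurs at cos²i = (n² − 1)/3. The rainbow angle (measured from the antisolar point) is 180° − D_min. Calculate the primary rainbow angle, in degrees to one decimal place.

42.5°

cos²i = (1.76890 − 1)/3 = 0.25630; i = arccos(0.50626) = 59.585°.
sin r = sin 59.585°/1.330 = 0.64841; r = 40.422°.
D_min = 2·59.585° − 4·40.422° + 180° = 137.484°.
Rainbow angle = 180° − D_min = 42.516°.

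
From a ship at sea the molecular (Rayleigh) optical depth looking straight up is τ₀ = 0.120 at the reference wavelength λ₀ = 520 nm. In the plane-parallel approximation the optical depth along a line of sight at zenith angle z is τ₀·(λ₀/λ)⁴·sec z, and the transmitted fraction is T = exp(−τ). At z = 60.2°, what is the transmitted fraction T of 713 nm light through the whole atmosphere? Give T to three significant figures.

sec 60.2° = 2.0122.
τ = 0.120 × (520/713)⁴ × 2.0122 = 0.120 × 0.2829 × 2.0122 = 0.0683.
T = exp(−0.0683) = 0.9340.

0.934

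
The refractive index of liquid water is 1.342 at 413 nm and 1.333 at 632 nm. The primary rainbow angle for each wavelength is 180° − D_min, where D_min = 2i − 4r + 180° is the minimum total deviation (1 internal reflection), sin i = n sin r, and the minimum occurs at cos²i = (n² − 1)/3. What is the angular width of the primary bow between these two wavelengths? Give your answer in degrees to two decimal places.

1.29°

At 413 nm (n = 1.342): cos²i = 0.26699 → i = 58.888°, r = 39.641°, D_min = 139.213°, rainbow angle = 40.787°.
At 632 nm (n = 1.333): cos²i = 0.25896 → i = 59.410°, r = 40.225°, D_min = 137.922°, rainbow angle = 42.078°.
Angular width = |40.787° − 42.078°| = 1.291°.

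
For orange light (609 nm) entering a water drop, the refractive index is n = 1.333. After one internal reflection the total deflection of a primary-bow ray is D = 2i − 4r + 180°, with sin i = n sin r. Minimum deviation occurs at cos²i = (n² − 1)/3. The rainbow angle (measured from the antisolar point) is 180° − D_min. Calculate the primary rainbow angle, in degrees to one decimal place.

42.1°

cos²i = (1.77689 − 1)/3 = 0.25896; i = arccos(0.50888) = 59.410°.
sin r = sin 59.410°/1.333 = 0.64579; r = 40.225°.
D_min = 2·59.410° − 4·40.225° + 180° = 137.922°.
Rainbow angle = 180° − D_min = 42.078°.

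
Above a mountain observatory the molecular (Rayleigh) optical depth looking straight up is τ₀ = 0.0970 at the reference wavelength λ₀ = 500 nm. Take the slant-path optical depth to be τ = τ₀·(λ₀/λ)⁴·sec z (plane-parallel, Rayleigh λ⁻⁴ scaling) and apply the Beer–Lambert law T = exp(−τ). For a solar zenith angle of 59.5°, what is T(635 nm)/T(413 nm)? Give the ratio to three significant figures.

Airmass: sec 59.5° = 1.9703.
τ(635 nm) = 0.0970 × (500/635)⁴ × 1.9703 = 0.0970 × 0.3844 × 1.9703 = 0.0735.
τ(413 nm) = 0.0970 × (500/413)⁴ × 1.9703 = 0.0970 × 2.1482 × 1.9703 = 0.4106.
T(635)/T(413) = exp(τ_B − τ_A) = exp(0.3371) = 1.4009.

1.40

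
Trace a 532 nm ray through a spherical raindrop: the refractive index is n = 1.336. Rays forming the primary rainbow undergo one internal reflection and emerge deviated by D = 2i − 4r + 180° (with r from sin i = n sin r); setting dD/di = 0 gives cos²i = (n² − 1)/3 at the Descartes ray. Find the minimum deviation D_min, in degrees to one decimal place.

138.4°

cos²i = (1.78490 − 1)/3 = 0.26163; i = arccos(0.51150) = 59.236°.
sin r = sin 59.236°/1.336 = 0.64318; r = 40.029°.
D_min = 2·59.236° − 4·40.029° + 180° = 138.356°.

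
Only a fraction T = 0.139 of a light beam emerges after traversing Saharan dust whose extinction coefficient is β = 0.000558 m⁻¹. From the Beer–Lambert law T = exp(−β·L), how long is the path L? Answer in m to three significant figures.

Beer–Lambert: T = exp(−βL) ⇒ L = −ln(T)/β = −ln(0.139)/0.000558 = 1.9733/0.000558 = 3536 m.

3540 m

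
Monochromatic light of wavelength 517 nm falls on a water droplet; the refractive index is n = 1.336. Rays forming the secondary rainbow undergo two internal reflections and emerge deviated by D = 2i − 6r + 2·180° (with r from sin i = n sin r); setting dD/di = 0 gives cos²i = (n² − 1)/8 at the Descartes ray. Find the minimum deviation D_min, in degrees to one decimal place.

231.7°

cos²i = (1.78490 − 1)/8 = 0.09811; i = arccos(0.31323) = 71.746°.
sin r = sin 71.746°/1.336 = 0.71084; r = 45.303°.
D_min = 2·71.746° − 6·45.303° + 360° = 231.674°.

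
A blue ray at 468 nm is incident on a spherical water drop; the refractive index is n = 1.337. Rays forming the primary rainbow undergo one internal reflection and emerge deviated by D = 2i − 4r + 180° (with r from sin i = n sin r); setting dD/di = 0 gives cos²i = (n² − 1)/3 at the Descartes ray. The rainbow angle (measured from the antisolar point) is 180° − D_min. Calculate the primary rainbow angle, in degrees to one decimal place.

cos²i = (1.78757 − 1)/3 = 0.26252; i = arccos(0.51237) = 59.178°.
sin r = sin 59.178°/1.337 = 0.64231; r = 39.964°.
D_min = 2·59.178° − 4·39.964° + 180° = 138.500°.
Rainbow angle = 180° − D_min = 41.500°.

41.5°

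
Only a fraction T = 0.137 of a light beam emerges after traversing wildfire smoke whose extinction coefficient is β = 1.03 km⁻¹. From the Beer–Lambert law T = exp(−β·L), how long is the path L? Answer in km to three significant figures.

1.93 km

Beer–Lambert: T = exp(−βL) ⇒ L = −ln(T)/β = −ln(0.137)/1.03 = 1.9878/1.03 = 1.93 km.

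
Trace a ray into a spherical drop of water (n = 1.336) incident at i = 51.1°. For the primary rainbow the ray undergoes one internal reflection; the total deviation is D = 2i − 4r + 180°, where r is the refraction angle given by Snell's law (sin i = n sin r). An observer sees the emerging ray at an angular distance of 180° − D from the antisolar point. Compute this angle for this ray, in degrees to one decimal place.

40.3°

sin r = sin 51.1° / 1.336 = 0.7782/1.336 = 0.5825; r = 35.63°.
D = 2·51.1° − 4·35.63° + 180° = 102.20° − 142.51° + 180° = 139.69°.
Angle from antisolar point = 180° − D = 40.31°.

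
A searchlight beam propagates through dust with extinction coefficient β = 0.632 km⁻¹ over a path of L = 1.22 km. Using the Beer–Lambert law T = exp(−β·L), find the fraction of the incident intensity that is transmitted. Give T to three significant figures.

τ = β·L = 0.632 × 1.22 = 0.7710.
T = exp(−0.7710) = 0.4625.

0.463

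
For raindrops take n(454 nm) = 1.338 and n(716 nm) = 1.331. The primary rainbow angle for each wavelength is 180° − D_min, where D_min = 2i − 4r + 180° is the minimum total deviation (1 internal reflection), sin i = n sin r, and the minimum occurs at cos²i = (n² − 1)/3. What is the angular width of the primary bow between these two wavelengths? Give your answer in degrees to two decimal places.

At 454 nm (n = 1.338): cos²i = 0.26341 → i = 59.120°, r = 39.899°, D_min = 138.643°, rainbow angle = 41.357°.
At 716 nm (n = 1.331): cos²i = 0.25719 → i = 59.527°, r = 40.356°, D_min = 137.630°, rainbow angle = 42.370°.
Angular width = |41.357° − 42.370°| = 1.013°.

1.01°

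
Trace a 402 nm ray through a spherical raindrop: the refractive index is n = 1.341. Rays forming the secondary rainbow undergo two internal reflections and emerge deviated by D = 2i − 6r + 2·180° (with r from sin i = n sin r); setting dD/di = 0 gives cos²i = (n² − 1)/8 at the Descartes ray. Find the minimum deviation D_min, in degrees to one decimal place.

cos²i = (1.79828 − 1)/8 = 0.09979; i = arccos(0.31589) = 71.586°.
sin r = sin 71.586°/1.341 = 0.70753; r = 45.034°.
D_min = 2·71.586° − 6·45.034° + 360° = 232.966°.

233.0°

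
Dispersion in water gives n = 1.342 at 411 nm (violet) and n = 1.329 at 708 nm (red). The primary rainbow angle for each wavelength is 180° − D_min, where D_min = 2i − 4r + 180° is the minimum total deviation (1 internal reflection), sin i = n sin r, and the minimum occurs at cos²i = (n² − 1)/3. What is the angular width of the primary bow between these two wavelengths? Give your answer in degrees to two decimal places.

At 411 nm (n = 1.342): cos²i = 0.26699 → i = 58.888°, r = 39.641°, D_min = 139.213°, rainbow angle = 40.787°.
At 708 nm (n = 1.329): cos²i = 0.25541 → i = 59.643°, r = 40.487°, D_min = 137.337°, rainbow angle = 42.663°.
Angular width = |40.787° − 42.663°| = 1.876°.

1.88°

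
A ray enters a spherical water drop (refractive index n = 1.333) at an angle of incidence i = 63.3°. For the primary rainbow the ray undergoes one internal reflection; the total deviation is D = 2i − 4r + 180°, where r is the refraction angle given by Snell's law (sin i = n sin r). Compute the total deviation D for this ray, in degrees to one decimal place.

138.3°

sin r = sin 63.3° / 1.333 = 0.8934/1.333 = 0.6702; r = 42.08°.
D = 2·63.3° − 4·42.08° + 180° = 126.60° − 168.33° + 180° = 138.27°.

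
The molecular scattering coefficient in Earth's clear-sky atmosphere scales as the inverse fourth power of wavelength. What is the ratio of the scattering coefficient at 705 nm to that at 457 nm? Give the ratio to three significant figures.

Rayleigh scattering ∝ λ⁻⁴, so the ratio of coefficients is the inverse fourth power of the wavelength ratio.
σ(705)/σ(457) = (457/705)⁴ = (0.6482)⁴ = 0.1766.

0.177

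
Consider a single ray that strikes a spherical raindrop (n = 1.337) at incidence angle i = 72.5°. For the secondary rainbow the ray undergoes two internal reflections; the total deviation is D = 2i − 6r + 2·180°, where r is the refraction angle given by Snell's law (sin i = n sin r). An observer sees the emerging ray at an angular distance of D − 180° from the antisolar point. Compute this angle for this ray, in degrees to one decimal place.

sin r = sin 72.5° / 1.337 = 0.9537/1.337 = 0.7133; r = 45.51°.
D = 2·72.5° − 6·45.51° + 2·180° = 145.00° − 273.04° + 360° = 231.96°.
Angle from antisolar point = D − 180° = 51.96°.

52.0°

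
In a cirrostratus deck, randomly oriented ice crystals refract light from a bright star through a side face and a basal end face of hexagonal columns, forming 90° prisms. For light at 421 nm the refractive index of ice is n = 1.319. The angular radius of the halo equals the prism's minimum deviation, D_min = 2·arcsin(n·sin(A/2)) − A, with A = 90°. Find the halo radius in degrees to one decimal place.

n·sin(A/2) = 1.319 × sin 45° = 1.319 × 0.7071 = 0.9327.
D_min = 2·arcsin(0.9327) − 90° = 2 × 68.856° − 90° = 47.711°.

47.7°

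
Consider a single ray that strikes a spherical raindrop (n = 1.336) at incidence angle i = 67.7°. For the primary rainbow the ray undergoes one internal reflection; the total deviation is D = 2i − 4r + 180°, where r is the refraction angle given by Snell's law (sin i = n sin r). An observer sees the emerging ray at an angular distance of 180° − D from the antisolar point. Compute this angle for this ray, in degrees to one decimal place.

sin r = sin 67.7° / 1.336 = 0.9252/1.336 = 0.6925; r = 43.83°.
D = 2·67.7° − 4·43.83° + 180° = 135.40° − 175.32° + 180° = 140.08°.
Angle from antisolar point = 180° − D = 39.92°.

39.9°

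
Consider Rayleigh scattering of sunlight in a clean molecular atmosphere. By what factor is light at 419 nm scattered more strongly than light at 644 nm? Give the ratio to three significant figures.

Rayleigh scattering ∝ λ⁻⁴, so the ratio of coefficients is the inverse fourth power of the wavelength ratio.
σ(419)/σ(644) = (644/419)⁴ = (1.5370)⁴ = 5.581.

5.58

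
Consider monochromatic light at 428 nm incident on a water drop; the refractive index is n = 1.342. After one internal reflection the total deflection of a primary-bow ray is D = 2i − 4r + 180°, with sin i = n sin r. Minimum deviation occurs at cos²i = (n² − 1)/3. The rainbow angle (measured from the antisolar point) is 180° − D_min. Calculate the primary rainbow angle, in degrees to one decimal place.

40.8°

cos²i = (1.80096 − 1)/3 = 0.26699; i = arccos(0.51671) = 58.888°.
sin r = sin 58.888°/1.342 = 0.63797; r = 39.641°.
D_min = 2·58.888° − 4·39.641° + 180° = 139.213°.
Rainbow angle = 180° − D_min = 40.787°.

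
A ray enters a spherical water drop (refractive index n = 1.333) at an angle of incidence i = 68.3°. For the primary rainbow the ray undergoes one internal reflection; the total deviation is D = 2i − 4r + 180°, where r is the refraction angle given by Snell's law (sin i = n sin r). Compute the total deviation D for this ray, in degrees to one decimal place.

139.8°

sin r = sin 68.3° / 1.333 = 0.9291/1.333 = 0.6970; r = 44.19°.
D = 2·68.3° − 4·44.19° + 180° = 136.60° − 176.75° + 180° = 139.85°.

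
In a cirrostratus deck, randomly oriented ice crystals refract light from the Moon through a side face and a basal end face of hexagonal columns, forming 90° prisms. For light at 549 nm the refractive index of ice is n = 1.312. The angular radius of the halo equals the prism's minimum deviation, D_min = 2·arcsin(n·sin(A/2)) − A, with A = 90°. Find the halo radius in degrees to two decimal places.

n·sin(A/2) = 1.312 × sin 45° = 1.312 × 0.7071 = 0.9277.
D_min = 2·arcsin(0.9277) − 90° = 2 × 68.083° − 90° = 46.166°.

46.17°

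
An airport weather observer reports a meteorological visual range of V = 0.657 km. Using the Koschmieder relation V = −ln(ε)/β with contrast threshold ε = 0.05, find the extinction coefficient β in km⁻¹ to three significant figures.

β = −ln(0.05) / V = 2.996 / 0.657 = 4.5597 km⁻¹.

4.56 km⁻¹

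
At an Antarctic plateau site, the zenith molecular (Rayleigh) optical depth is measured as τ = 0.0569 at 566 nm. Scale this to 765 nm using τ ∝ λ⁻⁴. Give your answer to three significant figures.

τ(765 nm) = τ(566 nm) × (566/765)⁴ = 0.0569 × (0.7399)⁴ = 0.0569 × 0.2997 = 0.0171.

0.0171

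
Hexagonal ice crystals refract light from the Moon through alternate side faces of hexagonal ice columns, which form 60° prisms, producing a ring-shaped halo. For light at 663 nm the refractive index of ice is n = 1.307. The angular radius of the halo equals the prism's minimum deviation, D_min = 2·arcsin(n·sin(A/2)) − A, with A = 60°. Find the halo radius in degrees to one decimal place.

21.6°

n·sin(A/2) = 1.307 × sin 30° = 1.307 × 0.5000 = 0.6535.
D_min = 2·arcsin(0.6535) − 60° = 2 × 40.806° − 60° = 21.612°.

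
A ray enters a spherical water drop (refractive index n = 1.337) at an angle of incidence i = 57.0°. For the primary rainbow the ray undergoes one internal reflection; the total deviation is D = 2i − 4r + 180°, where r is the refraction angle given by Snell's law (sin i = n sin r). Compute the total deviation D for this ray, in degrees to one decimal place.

138.6°

sin r = sin 57.0° / 1.337 = 0.8387/1.337 = 0.6273; r = 38.85°.
D = 2·57.0° − 4·38.85° + 180° = 114.00° − 155.40° + 180° = 138.60°.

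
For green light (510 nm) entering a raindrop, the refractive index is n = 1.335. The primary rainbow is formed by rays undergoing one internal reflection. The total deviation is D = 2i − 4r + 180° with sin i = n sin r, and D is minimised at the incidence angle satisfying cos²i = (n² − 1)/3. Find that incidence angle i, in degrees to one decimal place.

59.3°

cos²i = (1.335² − 1)/3 = (1.78222 − 1)/3 = 0.26074.
cos i = 0.51063, so i = 59.294°.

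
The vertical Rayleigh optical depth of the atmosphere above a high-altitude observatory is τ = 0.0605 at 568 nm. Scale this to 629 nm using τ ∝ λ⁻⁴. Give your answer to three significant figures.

0.0402

τ(629 nm) = τ(568 nm) × (568/629)⁴ = 0.0605 × (0.9030)⁴ = 0.0605 × 0.6650 = 0.0402.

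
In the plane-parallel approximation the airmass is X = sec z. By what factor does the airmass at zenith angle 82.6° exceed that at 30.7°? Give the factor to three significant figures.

X(82.6°)/X(30.7°) = sec 82.6° / sec 30.7° = cos 30.7° / cos 82.6° = 0.8599/0.1288 = 6.6761.

6.68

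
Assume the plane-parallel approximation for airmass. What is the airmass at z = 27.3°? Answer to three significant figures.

X = sec z = 1/cos 27.3° = 1/0.8886 = 1.1253.

1.13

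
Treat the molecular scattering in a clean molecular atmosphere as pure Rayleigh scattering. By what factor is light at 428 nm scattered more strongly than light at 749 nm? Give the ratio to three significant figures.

9.38

Rayleigh scattering ∝ λ⁻⁴, so the ratio of coefficients is the inverse fourth power of the wavelength ratio.
σ(428)/σ(749) = (749/428)⁴ = (1.7500)⁴ = 9.379.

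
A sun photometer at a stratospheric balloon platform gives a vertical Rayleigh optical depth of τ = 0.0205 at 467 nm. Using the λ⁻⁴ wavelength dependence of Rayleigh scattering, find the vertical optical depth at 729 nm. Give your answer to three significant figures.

0.00345

τ(729 nm) = τ(467 nm) × (467/729)⁴ = 0.0205 × (0.6406)⁴ = 0.0205 × 0.1684 = 0.0035.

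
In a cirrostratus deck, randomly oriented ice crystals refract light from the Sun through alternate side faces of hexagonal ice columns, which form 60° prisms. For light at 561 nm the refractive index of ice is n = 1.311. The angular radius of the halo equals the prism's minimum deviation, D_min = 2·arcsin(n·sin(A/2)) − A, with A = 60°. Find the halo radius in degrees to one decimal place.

n·sin(A/2) = 1.311 × sin 30° = 1.311 × 0.5000 = 0.6555.
D_min = 2·arcsin(0.6555) − 60° = 2 × 40.958° − 60° = 21.915°.

21.9°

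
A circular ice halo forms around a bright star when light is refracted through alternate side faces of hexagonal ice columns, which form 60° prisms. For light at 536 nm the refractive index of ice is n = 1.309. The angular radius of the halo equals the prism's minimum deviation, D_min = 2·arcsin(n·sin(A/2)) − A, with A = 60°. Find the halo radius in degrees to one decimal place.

21.8°

n·sin(A/2) = 1.309 × sin 30° = 1.309 × 0.5000 = 0.6545.
D_min = 2·arcsin(0.6545) − 60° = 2 × 40.882° − 60° = 21.763°.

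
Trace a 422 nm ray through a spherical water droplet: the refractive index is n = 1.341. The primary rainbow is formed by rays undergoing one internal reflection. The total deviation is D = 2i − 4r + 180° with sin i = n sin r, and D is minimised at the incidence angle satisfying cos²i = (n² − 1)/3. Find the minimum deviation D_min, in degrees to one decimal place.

139.1°

cos²i = (1.79828 − 1)/3 = 0.26609; i = arccos(0.51584) = 58.946°.
sin r = sin 58.946°/1.341 = 0.63884; r = 39.705°.
D_min = 2·58.946° − 4·39.705° + 180° = 139.071°.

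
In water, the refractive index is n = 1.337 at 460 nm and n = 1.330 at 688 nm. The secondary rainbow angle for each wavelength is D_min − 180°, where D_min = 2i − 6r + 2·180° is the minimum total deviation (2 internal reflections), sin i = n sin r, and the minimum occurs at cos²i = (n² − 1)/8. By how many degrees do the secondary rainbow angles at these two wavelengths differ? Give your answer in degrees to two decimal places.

At 460 nm (n = 1.337): cos²i = 0.09845 → i = 71.714°, r = 45.249°, D_min = 231.934°, rainbow angle = 51.934°.
At 688 nm (n = 1.330): cos²i = 0.09611 → i = 71.940°, r = 45.630°, D_min = 230.101°, rainbow angle = 50.101°.
Angular width = |51.934° − 50.101°| = 1.832°.

1.83°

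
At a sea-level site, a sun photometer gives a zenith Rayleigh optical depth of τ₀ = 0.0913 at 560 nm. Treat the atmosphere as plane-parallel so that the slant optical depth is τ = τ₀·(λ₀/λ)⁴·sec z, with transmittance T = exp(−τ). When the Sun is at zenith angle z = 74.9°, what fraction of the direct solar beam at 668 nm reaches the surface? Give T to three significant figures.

0.841

sec 74.9° = 3.8387.
τ = 0.0913 × (560/668)⁴ × 3.8387 = 0.0913 × 0.4939 × 3.8387 = 0.1731.
T = exp(−0.1731) = 0.8411.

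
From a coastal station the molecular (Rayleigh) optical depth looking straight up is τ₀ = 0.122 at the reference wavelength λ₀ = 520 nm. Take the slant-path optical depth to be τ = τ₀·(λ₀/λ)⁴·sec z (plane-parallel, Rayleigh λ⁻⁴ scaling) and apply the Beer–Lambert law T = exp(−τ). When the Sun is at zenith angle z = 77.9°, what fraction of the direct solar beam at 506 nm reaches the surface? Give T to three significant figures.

0.522

sec 77.9° = 4.7706.
τ = 0.122 × (520/506)⁴ × 4.7706 = 0.122 × 1.1154 × 4.7706 = 0.6491.
T = exp(−0.6491) = 0.5225.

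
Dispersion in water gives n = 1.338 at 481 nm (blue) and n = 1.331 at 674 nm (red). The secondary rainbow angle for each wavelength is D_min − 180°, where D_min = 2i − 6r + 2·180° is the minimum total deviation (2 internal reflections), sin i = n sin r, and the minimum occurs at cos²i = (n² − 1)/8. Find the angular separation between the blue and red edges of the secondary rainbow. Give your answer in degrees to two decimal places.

At 481 nm (n = 1.338): cos²i = 0.09878 → i = 71.682°, r = 45.195°, D_min = 232.193°, rainbow angle = 52.193°.
At 674 nm (n = 1.331): cos²i = 0.09645 → i = 71.907°, r = 45.575°, D_min = 230.365°, rainbow angle = 50.365°.
Angular width = |52.193° − 50.365°| = 1.828°.

1.83°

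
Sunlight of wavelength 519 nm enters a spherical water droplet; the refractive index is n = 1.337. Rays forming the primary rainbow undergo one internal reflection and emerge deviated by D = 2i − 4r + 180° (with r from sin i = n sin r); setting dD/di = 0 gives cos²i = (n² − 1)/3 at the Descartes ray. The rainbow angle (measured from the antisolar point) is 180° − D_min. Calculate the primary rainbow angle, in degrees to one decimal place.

41.5°

cos²i = (1.78757 − 1)/3 = 0.26252; i = arccos(0.51237) = 59.178°.
sin r = sin 59.178°/1.337 = 0.64231; r = 39.964°.
D_min = 2·59.178° − 4·39.964° + 180° = 138.500°.
Rainbow angle = 180° − D_min = 41.500°.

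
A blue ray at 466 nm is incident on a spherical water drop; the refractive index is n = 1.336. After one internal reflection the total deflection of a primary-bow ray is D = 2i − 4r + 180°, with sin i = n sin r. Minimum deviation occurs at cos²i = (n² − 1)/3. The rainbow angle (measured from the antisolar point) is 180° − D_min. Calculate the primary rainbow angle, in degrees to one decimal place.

41.6°

cos²i = (1.78490 − 1)/3 = 0.26163; i = arccos(0.51150) = 59.236°.
sin r = sin 59.236°/1.336 = 0.64318; r = 40.029°.
D_min = 2·59.236° − 4·40.029° + 180° = 138.356°.
Rainbow angle = 180° − D_min = 41.644°.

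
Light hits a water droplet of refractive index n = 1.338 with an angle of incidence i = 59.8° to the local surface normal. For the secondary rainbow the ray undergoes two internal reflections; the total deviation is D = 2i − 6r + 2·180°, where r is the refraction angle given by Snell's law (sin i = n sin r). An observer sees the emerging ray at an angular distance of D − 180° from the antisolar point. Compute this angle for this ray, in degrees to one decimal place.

sin r = sin 59.8° / 1.338 = 0.8643/1.338 = 0.6459; r = 40.24°.
D = 2·59.8° − 6·40.24° + 2·180° = 119.60° − 241.42° + 360° = 238.18°.
Angle from antisolar point = D − 180° = 58.18°.

58.2°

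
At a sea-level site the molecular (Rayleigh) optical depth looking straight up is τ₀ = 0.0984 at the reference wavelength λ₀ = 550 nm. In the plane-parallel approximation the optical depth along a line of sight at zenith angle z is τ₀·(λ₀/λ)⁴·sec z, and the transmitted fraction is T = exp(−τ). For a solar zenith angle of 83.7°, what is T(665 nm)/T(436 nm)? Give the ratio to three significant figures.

Airmass: sec 83.7° = 9.1129.
τ(665 nm) = 0.0984 × (550/665)⁴ × 9.1129 = 0.0984 × 0.4679 × 9.1129 = 0.4196.
τ(436 nm) = 0.0984 × (550/436)⁴ × 9.1129 = 0.0984 × 2.5322 × 9.1129 = 2.2707.
T(665)/T(436) = exp(τ_B − τ_A) = exp(1.8511) = 6.3669.

6.37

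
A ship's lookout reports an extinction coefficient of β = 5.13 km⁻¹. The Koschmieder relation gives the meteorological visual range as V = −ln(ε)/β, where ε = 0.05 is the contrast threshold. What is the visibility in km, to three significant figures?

V = −ln(0.05) / 5.13 = 2.996 / 5.13 = 0.5840 km.

0.584 km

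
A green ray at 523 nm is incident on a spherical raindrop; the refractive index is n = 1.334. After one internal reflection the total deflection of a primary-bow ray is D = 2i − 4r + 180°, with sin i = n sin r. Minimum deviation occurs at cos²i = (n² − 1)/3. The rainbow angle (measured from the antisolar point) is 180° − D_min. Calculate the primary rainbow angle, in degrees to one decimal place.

41.9°

cos²i = (1.77956 − 1)/3 = 0.25985; i = arccos(0.50976) = 59.352°.
sin r = sin 59.352°/1.334 = 0.64492; r = 40.159°.
D_min = 2·59.352° − 4·40.159° + 180° = 138.067°.
Rainbow angle = 180° − D_min = 41.933°.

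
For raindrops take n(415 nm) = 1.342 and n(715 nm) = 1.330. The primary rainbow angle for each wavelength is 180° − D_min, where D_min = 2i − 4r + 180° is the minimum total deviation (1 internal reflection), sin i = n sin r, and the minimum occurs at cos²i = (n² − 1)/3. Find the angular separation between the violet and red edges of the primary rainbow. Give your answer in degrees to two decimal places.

1.73°

At 415 nm (n = 1.342): cos²i = 0.26699 → i = 58.888°, r = 39.641°, D_min = 139.213°, rainbow angle = 40.787°.
At 715 nm (n = 1.330): cos²i = 0.25630 → i = 59.585°, r = 40.422°, D_min = 137.484°, rainbow angle = 42.516°.
Angular width = |40.787° − 42.516°| = 1.729°.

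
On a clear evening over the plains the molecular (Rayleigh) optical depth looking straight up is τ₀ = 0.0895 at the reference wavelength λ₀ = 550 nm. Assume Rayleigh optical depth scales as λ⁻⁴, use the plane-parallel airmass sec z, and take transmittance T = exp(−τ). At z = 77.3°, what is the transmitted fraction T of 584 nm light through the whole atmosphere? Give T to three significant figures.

sec 77.3° = 4.5486.
τ = 0.0895 × (550/584)⁴ × 4.5486 = 0.0895 × 0.7867 × 4.5486 = 0.3203.
T = exp(−0.3203) = 0.7260.

0.726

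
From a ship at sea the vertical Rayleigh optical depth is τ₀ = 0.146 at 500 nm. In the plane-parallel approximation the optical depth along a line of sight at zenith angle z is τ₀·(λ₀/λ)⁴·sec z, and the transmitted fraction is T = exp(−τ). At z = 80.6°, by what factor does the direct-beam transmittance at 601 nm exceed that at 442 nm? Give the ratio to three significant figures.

2.82

Airmass: sec 80.6° = 6.1227.
τ(601 nm) = 0.146 × (500/601)⁴ × 6.1227 = 0.146 × 0.4791 × 6.1227 = 0.4282.
τ(442 nm) = 0.146 × (500/442)⁴ × 6.1227 = 0.146 × 1.6375 × 6.1227 = 1.4638.
T(601)/T(442) = exp(τ_B − τ_A) = exp(1.0356) = 2.8168.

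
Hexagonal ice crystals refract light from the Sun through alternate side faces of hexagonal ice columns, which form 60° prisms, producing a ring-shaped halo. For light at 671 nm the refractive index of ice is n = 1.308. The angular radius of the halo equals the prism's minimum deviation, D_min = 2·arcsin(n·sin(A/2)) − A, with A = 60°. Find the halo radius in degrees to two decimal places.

n·sin(A/2) = 1.308 × sin 30° = 1.308 × 0.5000 = 0.6540.
D_min = 2·arcsin(0.6540) − 60° = 2 × 40.844° − 60° = 21.688°.

21.69°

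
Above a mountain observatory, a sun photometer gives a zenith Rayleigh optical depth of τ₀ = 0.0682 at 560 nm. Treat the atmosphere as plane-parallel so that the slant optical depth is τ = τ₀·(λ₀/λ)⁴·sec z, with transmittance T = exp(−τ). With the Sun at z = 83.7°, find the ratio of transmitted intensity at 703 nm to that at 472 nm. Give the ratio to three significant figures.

Airmass: sec 83.7° = 9.1129.
τ(703 nm) = 0.0682 × (560/703)⁴ × 9.1129 = 0.0682 × 0.4027 × 9.1129 = 0.2502.
τ(472 nm) = 0.0682 × (560/472)⁴ × 9.1129 = 0.0682 × 1.9815 × 9.1129 = 1.2315.
T(703)/T(472) = exp(τ_B − τ_A) = exp(0.9812) = 2.6677.

2.67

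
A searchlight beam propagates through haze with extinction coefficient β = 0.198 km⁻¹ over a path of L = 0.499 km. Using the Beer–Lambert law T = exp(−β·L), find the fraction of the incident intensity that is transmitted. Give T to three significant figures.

0.906

τ = β·L = 0.198 × 0.499 = 0.0988.
T = exp(−0.0988) = 0.9059.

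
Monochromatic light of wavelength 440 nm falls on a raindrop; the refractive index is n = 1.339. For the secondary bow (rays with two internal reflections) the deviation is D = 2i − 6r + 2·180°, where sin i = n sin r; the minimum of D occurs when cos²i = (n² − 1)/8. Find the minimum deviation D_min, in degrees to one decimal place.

232.5°

cos²i = (1.79292 − 1)/8 = 0.09912; i = arccos(0.31483) = 71.650°.
sin r = sin 71.650°/1.339 = 0.70885; r = 45.141°.
D_min = 2·71.650° − 6·45.141° + 360° = 232.451°.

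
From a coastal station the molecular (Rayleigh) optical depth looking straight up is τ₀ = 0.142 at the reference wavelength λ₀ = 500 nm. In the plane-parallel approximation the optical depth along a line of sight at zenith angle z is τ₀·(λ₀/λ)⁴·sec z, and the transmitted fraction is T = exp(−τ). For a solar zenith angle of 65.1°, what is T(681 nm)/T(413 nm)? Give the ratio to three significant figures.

Airmass: sec 65.1° = 2.3751.
τ(681 nm) = 0.142 × (500/681)⁴ × 2.3751 = 0.142 × 0.2906 × 2.3751 = 0.0980.
τ(413 nm) = 0.142 × (500/413)⁴ × 2.3751 = 0.142 × 2.1482 × 2.3751 = 0.7245.
T(681)/T(413) = exp(τ_B − τ_A) = exp(0.6265) = 1.8711.

1.87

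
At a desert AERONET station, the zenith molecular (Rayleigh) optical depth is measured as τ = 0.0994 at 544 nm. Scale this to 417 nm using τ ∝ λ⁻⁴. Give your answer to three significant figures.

τ(417 nm) = τ(544 nm) × (544/417)⁴ = 0.0994 × (1.3046)⁴ = 0.0994 × 2.8964 = 0.2879.

0.288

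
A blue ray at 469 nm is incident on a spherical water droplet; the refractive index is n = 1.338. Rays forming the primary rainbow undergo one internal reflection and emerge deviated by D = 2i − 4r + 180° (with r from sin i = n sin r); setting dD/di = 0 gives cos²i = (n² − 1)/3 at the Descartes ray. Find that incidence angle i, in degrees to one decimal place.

cos²i = (1.338² − 1)/3 = (1.79024 − 1)/3 = 0.26341.
cos i = 0.51324, so i = 59.120°.

59.1°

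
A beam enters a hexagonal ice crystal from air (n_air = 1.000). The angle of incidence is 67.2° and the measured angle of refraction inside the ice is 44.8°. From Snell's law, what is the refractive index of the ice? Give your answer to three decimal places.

1.308

n = sin θ_i / sin θ_r = sin 67.2° / sin 44.8° = 0.9219 / 0.7046 = 1.3083.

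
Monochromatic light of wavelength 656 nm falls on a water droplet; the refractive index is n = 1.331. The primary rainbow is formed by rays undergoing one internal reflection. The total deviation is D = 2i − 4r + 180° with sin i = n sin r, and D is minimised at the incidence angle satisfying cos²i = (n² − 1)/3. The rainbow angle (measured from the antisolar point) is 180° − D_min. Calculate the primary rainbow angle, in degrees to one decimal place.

cos²i = (1.77156 − 1)/3 = 0.25719; i = arccos(0.50714) = 59.527°.
sin r = sin 59.527°/1.331 = 0.64753; r = 40.356°.
D_min = 2·59.527° − 4·40.356° + 180° = 137.630°.
Rainbow angle = 180° − D_min = 42.370°.

42.4°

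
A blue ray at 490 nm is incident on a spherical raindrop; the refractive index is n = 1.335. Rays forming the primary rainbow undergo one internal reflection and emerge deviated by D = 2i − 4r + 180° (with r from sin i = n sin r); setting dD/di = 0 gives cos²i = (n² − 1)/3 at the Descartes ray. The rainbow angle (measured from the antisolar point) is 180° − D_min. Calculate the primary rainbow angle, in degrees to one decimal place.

cos²i = (1.78222 − 1)/3 = 0.26074; i = arccos(0.51063) = 59.294°.
sin r = sin 59.294°/1.335 = 0.64405; r = 40.094°.
D_min = 2·59.294° − 4·40.094° + 180° = 138.212°.
Rainbow angle = 180° − D_min = 41.788°.

41.8°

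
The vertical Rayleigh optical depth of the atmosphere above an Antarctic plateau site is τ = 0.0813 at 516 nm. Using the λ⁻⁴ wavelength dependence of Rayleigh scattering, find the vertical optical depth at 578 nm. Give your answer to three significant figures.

0.0516

τ(578 nm) = τ(516 nm) × (516/578)⁴ = 0.0813 × (0.8927)⁴ = 0.0813 × 0.6352 = 0.0516.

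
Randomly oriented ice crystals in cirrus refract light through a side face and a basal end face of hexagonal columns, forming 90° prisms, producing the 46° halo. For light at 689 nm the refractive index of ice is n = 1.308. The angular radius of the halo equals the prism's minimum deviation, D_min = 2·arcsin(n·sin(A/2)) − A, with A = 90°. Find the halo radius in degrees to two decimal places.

n·sin(A/2) = 1.308 × sin 45° = 1.308 × 0.7071 = 0.9249.
D_min = 2·arcsin(0.9249) − 90° = 2 × 67.653° − 90° = 45.305°.

45.31°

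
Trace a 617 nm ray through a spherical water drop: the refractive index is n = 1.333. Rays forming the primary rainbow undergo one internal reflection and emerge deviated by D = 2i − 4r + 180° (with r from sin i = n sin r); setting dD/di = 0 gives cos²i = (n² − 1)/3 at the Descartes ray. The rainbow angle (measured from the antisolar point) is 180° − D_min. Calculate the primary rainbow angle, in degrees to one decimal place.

42.1°

cos²i = (1.77689 − 1)/3 = 0.25896; i = arccos(0.50888) = 59.410°.
sin r = sin 59.410°/1.333 = 0.64579; r = 40.225°.
D_min = 2·59.410° − 4·40.225° + 180° = 137.922°.
Rainbow angle = 180° − D_min = 42.078°.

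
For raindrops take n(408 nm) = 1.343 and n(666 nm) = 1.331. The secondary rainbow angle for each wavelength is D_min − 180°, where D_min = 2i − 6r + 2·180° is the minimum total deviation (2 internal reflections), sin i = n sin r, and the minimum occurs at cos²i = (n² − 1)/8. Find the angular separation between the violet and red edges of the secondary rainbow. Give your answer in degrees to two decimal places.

At 408 nm (n = 1.343): cos²i = 0.10046 → i = 71.522°, r = 44.928°, D_min = 233.478°, rainbow angle = 53.478°.
At 666 nm (n = 1.331): cos²i = 0.09645 → i = 71.907°, r = 45.575°, D_min = 230.365°, rainbow angle = 50.365°.
Angular width = |53.478° − 50.365°| = 3.113°.

3.11°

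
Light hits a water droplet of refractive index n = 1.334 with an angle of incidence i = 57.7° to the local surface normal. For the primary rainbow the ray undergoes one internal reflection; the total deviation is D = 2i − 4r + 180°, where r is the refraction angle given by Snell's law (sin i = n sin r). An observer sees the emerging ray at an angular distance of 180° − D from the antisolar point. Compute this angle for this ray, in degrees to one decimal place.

sin r = sin 57.7° / 1.334 = 0.8453/1.334 = 0.6336; r = 39.32°.
D = 2·57.7° − 4·39.32° + 180° = 115.40° − 157.27° + 180° = 138.13°.
Angle from antisolar point = 180° − D = 41.87°.

41.9°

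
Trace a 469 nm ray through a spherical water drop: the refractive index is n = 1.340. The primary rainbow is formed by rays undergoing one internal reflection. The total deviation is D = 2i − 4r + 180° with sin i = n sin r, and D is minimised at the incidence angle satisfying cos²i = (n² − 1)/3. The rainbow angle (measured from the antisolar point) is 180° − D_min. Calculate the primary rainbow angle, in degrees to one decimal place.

cos²i = (1.79560 − 1)/3 = 0.26520; i = arccos(0.51498) = 59.004°.
sin r = sin 59.004°/1.340 = 0.63971; r = 39.770°.
D_min = 2·59.004° − 4·39.770° + 180° = 138.929°.
Rainbow angle = 180° − D_min = 41.071°.

41.1°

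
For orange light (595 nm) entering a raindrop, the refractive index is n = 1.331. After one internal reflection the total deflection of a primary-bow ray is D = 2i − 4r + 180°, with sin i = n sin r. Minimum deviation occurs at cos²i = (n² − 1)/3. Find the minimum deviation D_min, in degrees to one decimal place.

cos²i = (1.77156 − 1)/3 = 0.25719; i = arccos(0.50714) = 59.527°.
sin r = sin 59.527°/1.331 = 0.64753; r = 40.356°.
D_min = 2·59.527° − 4·40.356° + 180° = 137.630°.

137.6°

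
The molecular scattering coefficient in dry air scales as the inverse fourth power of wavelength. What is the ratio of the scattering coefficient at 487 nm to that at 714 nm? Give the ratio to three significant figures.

Rayleigh scattering ∝ λ⁻⁴, so the ratio of coefficients is the inverse fourth power of the wavelength ratio.
σ(487)/σ(714) = (714/487)⁴ = (1.4661)⁴ = 4.62.

4.62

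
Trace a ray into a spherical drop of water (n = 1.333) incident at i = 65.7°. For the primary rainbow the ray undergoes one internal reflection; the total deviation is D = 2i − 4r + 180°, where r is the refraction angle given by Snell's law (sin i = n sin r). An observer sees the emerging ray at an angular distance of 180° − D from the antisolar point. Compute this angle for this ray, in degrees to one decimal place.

sin r = sin 65.7° / 1.333 = 0.9114/1.333 = 0.6837; r = 43.14°.
D = 2·65.7° − 4·43.14° + 180° = 131.40° − 172.54° + 180° = 138.86°.
Angle from antisolar point = 180° − D = 41.14°.

41.1°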